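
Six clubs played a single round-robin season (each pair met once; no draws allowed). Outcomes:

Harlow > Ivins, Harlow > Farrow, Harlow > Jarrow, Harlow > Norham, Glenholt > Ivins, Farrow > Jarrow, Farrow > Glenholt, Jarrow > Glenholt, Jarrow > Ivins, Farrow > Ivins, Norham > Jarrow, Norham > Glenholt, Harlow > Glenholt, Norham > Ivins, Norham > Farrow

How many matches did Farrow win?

Farrow's results: beat Ivins, Glenholt, Jarrow; lost to Norham, Harlow.
That is 3 wins.

3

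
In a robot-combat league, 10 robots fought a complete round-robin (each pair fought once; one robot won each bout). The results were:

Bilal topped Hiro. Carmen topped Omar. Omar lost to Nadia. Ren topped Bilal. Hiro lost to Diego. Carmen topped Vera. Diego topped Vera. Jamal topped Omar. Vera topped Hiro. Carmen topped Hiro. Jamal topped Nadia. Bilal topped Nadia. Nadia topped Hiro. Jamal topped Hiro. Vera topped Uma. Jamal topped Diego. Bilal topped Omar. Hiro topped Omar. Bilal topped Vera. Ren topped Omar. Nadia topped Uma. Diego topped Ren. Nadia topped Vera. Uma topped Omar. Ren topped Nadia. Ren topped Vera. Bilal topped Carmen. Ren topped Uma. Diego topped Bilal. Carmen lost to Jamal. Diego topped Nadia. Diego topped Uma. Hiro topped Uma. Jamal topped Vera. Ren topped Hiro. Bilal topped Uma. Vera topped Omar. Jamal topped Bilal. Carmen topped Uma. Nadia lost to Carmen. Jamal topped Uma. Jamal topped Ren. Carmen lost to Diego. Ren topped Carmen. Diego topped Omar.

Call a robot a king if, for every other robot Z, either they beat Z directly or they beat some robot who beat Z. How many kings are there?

Uma cannot reach Nadia, Bilal, Vera, Hiro, Jamal, Diego, Carmen, Ren in two steps.
Nadia cannot reach Bilal, Jamal, Diego, Carmen, Ren in two steps.
Bilal cannot reach Jamal, Diego, Ren in two steps.
Omar cannot reach Uma, Nadia, Bilal, Vera, Hiro, Jamal, Diego, Carmen, Ren in two steps.
Vera cannot reach Nadia, Bilal, Jamal, Diego, Carmen, Ren in two steps.
Hiro cannot reach Nadia, Bilal, Vera, Jamal, Diego, Carmen, Ren in two steps.
Jamal reaches everyone (king).
Diego cannot reach Jamal in two steps.
Carmen cannot reach Bilal, Jamal, Diego, Ren in two steps.
Ren cannot reach Jamal, Diego in two steps.
Kings: Jamal — 1.

1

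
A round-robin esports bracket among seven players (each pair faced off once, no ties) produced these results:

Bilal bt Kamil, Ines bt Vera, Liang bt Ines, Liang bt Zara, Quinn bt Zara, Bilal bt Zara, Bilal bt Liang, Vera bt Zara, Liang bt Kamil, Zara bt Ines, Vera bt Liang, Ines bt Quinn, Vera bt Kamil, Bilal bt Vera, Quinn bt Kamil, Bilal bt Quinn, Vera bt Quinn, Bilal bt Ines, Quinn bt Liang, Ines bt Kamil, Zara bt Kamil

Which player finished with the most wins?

Win totals: Vera 4, Liang 3, Kamil 0, Quinn 3, Bilal 6, Zara 2, Ines 3.
Bilal leads with 6 wins (next highest: 4).

Bilal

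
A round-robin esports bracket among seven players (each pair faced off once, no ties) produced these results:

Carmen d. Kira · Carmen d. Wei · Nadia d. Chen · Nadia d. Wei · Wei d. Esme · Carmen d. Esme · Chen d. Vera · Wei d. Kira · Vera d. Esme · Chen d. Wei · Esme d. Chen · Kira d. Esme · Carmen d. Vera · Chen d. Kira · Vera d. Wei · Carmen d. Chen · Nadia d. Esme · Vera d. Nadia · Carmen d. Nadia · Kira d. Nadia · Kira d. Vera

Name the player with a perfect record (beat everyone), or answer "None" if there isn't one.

Carmen

Carmen has 6 wins out of 6 opponents — a perfect record.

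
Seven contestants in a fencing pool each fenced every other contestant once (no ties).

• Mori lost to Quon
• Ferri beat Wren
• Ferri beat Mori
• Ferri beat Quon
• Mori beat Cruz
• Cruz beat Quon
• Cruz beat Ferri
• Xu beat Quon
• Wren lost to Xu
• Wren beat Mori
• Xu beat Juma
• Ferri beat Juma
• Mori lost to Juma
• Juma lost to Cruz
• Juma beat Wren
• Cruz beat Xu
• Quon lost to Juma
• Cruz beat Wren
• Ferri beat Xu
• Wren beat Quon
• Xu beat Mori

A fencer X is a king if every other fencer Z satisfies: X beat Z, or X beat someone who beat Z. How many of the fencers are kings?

Quon cannot reach Xu, Ferri, Juma, Wren in two steps.
Cruz reaches everyone (king).
Xu cannot reach Ferri in two steps.
Ferri reaches everyone (king).
Mori reaches everyone (king).
Juma cannot reach Xu, Ferri in two steps.
Wren cannot reach Xu, Ferri, Juma in two steps.
Kings: Cruz, Ferri, Mori — 3.

3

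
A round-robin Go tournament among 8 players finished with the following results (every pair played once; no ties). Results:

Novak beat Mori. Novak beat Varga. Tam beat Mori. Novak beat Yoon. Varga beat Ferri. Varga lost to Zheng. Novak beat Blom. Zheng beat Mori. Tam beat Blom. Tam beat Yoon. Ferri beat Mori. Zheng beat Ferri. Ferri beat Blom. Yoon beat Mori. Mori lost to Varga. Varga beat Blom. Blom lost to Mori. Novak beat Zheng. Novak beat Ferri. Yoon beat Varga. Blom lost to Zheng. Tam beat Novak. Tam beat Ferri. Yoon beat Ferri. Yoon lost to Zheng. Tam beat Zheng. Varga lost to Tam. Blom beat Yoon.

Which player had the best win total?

Win totals: Tam 7, Varga 3, Yoon 3, Zheng 5, Ferri 2, Novak 6, Blom 1, Mori 1.
Tam leads with 7 wins (next highest: 6).

Tam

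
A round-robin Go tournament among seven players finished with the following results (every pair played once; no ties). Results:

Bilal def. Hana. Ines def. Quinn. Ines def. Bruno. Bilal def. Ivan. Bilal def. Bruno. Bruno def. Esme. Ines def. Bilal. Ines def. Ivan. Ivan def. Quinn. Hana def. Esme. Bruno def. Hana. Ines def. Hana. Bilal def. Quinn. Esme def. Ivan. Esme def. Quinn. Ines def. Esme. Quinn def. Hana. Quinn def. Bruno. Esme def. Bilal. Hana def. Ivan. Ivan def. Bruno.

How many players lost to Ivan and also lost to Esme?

1

Ivan beat: Quinn, Bruno.
Esme beat: Quinn, Ivan, Bilal.
Both beat: Quinn — 1.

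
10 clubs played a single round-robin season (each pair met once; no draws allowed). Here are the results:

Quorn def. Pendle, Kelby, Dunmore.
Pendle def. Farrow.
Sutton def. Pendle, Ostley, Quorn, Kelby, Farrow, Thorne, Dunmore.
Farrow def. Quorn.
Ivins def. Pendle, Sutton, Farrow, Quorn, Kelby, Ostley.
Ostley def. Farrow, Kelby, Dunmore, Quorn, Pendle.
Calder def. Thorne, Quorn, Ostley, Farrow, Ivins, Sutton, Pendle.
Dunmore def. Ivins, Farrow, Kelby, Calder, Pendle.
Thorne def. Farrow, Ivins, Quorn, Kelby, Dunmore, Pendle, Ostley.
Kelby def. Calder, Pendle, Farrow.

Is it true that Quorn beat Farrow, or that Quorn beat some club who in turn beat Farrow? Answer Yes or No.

Quorn did not beat Farrow directly.
Quorn beat Kelby, Dunmore, Pendle. Of those, Kelby beat Farrow.

Yes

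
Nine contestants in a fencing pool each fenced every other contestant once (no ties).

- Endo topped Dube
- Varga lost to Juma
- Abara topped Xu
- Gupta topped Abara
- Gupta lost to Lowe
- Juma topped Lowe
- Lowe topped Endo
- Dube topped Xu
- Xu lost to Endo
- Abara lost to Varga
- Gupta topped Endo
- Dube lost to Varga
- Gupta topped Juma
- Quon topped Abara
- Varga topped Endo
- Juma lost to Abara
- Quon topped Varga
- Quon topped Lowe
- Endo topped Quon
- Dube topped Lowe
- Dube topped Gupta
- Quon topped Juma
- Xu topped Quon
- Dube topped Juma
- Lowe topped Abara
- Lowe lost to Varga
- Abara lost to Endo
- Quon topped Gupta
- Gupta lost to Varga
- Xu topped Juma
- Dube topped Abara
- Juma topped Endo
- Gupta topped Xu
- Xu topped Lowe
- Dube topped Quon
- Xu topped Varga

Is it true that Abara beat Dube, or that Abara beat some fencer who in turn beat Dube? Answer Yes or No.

No

Abara did not beat Dube directly.
Abara beat Juma, Xu, but each of them lost to Dube. No two-step path.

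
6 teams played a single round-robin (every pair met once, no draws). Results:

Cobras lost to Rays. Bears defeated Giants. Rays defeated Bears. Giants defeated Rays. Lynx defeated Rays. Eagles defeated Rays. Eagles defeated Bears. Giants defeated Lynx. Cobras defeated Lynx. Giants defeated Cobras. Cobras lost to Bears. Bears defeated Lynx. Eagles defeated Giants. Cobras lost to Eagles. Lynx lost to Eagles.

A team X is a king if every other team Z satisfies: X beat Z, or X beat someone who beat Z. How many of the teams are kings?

1

Eagles reaches everyone (king).
Bears cannot reach Eagles in two steps.
Lynx cannot reach Eagles, Giants in two steps.
Giants cannot reach Eagles in two steps.
Cobras cannot reach Eagles, Bears, Giants in two steps.
Rays cannot reach Eagles in two steps.
Kings: Eagles — 1.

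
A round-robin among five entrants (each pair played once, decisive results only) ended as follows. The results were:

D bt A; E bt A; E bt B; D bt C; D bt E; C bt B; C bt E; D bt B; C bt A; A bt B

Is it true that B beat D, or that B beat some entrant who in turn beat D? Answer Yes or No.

B did not beat D directly.
B beat no one, so there is no intermediate entrant.

No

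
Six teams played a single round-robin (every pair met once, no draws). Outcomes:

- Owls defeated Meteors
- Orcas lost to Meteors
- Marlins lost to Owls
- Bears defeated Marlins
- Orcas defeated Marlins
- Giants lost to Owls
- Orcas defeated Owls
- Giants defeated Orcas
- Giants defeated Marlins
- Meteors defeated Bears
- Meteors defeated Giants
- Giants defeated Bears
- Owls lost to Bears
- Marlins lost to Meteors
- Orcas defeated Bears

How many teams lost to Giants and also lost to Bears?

1

Giants beat: Bears, Marlins, Orcas.
Bears beat: Owls, Marlins.
Both beat: Marlins — 1.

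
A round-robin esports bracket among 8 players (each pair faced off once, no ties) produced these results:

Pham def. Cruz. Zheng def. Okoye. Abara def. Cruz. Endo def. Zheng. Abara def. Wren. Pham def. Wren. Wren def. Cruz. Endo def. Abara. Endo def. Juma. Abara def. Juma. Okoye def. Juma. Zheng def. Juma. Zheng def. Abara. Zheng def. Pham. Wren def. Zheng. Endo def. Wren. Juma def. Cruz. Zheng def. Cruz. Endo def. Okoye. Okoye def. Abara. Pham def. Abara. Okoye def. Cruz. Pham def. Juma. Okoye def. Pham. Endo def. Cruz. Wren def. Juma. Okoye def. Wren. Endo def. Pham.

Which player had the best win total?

Endo

Win totals: Abara 3, Zheng 5, Pham 4, Cruz 0, Wren 3, Juma 1, Okoye 5, Endo 7.
Endo leads with 7 wins (next highest: 5).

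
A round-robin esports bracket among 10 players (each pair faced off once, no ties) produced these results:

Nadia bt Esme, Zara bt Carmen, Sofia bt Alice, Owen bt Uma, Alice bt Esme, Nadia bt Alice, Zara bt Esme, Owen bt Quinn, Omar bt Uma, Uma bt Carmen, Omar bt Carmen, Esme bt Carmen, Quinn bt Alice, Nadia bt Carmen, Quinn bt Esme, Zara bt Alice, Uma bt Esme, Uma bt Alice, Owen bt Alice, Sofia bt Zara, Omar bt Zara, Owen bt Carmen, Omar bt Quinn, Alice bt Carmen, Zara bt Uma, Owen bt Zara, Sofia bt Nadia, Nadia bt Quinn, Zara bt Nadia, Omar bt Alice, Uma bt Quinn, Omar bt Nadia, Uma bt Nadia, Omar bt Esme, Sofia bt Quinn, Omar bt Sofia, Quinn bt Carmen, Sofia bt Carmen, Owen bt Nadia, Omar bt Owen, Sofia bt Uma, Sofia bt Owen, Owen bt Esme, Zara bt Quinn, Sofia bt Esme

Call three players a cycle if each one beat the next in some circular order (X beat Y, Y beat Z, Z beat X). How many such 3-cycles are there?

Win totals: Esme 1, Sofia 8, Uma 5, Alice 2, Carmen 0, Quinn 3, Zara 6, Owen 7, Nadia 4, Omar 9.
A player with w wins dominates both others in C(w,2) triples; summing gives 0 + 28 + 10 + 1 + 0 + 3 + 15 + 21 + 6 + 36 = 120 transitive triples.
Total triples C(10,3) = 120, so cyclic triples = 120 − 120 = 0.

0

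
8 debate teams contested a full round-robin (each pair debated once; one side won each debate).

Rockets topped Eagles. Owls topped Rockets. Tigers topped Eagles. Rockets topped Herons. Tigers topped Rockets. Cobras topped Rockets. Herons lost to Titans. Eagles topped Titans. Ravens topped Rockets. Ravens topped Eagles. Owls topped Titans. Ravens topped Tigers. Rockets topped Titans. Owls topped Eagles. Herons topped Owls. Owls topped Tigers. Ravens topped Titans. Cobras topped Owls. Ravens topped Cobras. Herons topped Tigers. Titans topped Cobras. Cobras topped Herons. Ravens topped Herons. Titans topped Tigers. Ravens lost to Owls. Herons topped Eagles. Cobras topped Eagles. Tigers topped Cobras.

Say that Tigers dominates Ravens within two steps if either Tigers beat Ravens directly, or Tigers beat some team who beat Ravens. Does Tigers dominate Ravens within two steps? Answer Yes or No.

No

Tigers did not beat Ravens directly.
Tigers beat Eagles, Rockets, Cobras, but each of them lost to Ravens. No two-step path.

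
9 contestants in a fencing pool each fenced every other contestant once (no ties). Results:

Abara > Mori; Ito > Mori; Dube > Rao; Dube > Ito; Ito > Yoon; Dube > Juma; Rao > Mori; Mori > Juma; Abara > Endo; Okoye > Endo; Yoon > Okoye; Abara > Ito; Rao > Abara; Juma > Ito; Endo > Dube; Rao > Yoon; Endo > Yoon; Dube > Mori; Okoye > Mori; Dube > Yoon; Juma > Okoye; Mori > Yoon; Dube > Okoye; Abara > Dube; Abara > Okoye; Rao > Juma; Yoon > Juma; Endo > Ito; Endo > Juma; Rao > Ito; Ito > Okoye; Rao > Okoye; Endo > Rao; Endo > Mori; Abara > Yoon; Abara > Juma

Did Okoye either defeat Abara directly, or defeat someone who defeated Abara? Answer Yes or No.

No

Okoye did not beat Abara directly.
Okoye beat Endo, Mori, but each of them lost to Abara. No two-step path.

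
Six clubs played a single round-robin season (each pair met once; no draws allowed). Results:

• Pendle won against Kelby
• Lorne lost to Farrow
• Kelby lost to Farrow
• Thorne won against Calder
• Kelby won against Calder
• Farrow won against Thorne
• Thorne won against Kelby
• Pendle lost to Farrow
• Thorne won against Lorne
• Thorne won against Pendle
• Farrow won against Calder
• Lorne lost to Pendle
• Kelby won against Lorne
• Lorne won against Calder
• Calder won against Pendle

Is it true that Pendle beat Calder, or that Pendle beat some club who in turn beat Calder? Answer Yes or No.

Pendle did not beat Calder directly.
Pendle beat Lorne, Kelby. Of those, Lorne beat Calder.

Yes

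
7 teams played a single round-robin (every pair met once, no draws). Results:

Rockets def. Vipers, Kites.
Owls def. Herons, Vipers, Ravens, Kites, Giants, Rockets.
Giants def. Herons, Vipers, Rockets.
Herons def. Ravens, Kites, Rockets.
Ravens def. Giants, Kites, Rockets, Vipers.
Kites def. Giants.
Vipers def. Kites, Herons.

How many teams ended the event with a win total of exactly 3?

2

Win totals: Rockets 2, Herons 3, Ravens 4, Owls 6, Kites 1, Giants 3, Vipers 2.
Exactly 3: Herons, Giants — 2 teams.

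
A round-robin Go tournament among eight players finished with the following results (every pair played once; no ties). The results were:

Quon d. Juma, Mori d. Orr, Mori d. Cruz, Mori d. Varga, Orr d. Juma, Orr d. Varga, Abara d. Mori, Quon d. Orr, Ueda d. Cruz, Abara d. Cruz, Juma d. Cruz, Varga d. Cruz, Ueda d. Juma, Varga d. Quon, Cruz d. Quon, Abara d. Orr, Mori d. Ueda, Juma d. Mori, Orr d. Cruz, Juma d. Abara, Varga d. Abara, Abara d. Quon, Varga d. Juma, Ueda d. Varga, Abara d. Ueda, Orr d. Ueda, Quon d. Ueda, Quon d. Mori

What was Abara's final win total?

5

Abara's results: beat Cruz, Mori, Ueda, Quon, Orr; lost to Varga, Juma.
That is 5 wins.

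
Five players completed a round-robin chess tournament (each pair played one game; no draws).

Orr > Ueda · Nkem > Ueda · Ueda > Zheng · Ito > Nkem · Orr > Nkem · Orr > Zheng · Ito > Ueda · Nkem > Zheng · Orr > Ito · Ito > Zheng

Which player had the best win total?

Orr

Win totals: Orr 4, Ueda 1, Zheng 0, Ito 3, Nkem 2.
Orr leads with 4 wins (next highest: 3).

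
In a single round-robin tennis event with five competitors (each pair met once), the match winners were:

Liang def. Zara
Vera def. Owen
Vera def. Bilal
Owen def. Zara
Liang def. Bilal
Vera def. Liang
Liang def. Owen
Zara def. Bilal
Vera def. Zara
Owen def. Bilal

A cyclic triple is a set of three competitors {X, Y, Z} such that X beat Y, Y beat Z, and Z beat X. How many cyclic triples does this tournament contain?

Win totals: Owen 2, Zara 1, Liang 3, Vera 4, Bilal 0.
A competitor with w wins dominates both others in C(w,2) triples; summing gives 1 + 0 + 3 + 6 + 0 = 10 transitive triples.
Total triples C(5,3) = 10, so cyclic triples = 10 − 10 = 0.

0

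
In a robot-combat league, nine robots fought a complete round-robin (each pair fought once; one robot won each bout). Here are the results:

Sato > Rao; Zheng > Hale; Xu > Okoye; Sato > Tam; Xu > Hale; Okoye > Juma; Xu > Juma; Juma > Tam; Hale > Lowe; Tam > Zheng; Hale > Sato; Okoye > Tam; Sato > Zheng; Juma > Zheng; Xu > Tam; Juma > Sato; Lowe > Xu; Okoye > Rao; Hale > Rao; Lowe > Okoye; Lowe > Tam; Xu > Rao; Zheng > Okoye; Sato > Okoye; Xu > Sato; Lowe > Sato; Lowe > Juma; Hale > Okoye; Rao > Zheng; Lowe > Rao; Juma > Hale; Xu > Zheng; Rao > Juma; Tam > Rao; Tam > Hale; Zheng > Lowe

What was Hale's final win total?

4

Hale's results: beat Okoye, Lowe, Rao, Sato; lost to Tam, Zheng, Xu, Juma.
That is 4 wins.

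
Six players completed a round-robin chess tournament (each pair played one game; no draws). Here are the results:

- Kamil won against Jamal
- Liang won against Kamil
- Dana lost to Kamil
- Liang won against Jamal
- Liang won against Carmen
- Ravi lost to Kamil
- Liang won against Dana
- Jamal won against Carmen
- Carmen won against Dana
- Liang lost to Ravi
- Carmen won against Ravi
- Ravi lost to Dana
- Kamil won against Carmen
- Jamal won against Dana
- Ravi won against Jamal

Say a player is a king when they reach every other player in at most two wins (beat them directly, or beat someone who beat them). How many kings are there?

Ravi reaches everyone (king).
Kamil reaches everyone (king).
Dana cannot reach Kamil, Carmen in two steps.
Jamal cannot reach Kamil, Liang in two steps.
Carmen cannot reach Kamil in two steps.
Liang reaches everyone (king).
Kings: Ravi, Kamil, Liang — 3.

3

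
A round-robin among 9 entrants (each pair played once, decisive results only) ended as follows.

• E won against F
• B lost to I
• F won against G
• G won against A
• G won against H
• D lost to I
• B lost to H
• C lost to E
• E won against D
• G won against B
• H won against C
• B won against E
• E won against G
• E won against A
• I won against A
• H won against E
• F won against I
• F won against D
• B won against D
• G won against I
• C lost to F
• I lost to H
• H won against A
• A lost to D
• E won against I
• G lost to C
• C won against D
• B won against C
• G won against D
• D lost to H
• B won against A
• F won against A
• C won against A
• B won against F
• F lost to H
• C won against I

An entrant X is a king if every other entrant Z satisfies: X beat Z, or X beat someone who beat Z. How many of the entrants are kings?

A cannot reach B, C, D, E, F, G, H, I in two steps.
B cannot reach H in two steps.
C cannot reach E, F in two steps.
D cannot reach B, C, E, F, G, H, I in two steps.
E reaches everyone (king).
F cannot reach E in two steps.
G reaches everyone (king).
H reaches everyone (king).
I cannot reach G, H in two steps.
Kings: E, G, H — 3.

3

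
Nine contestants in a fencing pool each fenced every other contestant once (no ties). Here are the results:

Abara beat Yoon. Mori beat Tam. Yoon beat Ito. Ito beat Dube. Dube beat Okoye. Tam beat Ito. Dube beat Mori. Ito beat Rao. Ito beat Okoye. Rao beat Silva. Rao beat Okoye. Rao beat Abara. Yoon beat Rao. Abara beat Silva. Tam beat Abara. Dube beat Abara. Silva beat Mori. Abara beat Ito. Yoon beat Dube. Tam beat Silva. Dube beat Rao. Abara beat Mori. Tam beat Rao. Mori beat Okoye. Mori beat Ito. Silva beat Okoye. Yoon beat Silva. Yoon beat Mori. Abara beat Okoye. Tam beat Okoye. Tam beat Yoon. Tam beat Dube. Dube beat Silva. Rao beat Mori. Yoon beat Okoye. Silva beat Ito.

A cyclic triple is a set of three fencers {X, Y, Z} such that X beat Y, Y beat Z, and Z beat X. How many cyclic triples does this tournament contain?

13

Win totals: Okoye 0, Dube 5, Abara 5, Tam 7, Silva 3, Rao 4, Yoon 6, Mori 3, Ito 3.
A fencer with w wins dominates both others in C(w,2) triples; summing gives 0 + 10 + 10 + 21 + 3 + 6 + 15 + 3 + 3 = 71 transitive triples.
Total triples C(9,3) = 84, so cyclic triples = 84 − 71 = 13.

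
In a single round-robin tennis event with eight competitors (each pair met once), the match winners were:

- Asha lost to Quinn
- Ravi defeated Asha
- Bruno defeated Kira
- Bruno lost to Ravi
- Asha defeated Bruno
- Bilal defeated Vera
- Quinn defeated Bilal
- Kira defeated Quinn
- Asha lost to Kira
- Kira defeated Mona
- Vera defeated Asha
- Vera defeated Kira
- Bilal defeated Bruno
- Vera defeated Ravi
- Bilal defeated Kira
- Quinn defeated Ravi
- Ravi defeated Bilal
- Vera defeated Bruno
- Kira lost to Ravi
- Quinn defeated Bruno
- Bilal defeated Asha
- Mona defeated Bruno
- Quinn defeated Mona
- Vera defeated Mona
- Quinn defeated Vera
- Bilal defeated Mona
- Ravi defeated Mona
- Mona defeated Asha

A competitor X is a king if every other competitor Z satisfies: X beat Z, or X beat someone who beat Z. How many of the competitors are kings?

5

Vera reaches everyone (king).
Asha cannot reach Vera, Mona, Quinn, Ravi, Bilal in two steps.
Mona cannot reach Vera, Quinn, Ravi, Bilal in two steps.
Quinn reaches everyone (king).
Ravi reaches everyone (king).
Bruno cannot reach Vera, Ravi, Bilal in two steps.
Kira reaches everyone (king).
Bilal reaches everyone (king).
Kings: Vera, Quinn, Ravi, Kira, Bilal — 5.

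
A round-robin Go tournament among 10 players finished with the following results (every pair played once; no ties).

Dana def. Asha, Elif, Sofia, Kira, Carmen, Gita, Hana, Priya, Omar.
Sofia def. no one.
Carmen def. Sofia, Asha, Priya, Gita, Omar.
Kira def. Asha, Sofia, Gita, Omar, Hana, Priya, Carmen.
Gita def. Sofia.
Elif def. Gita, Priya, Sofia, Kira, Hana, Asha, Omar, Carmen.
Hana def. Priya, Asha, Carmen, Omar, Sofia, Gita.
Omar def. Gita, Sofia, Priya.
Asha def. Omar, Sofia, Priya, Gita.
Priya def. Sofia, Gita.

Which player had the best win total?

Dana

Win totals: Carmen 5, Elif 8, Omar 3, Priya 2, Gita 1, Dana 9, Asha 4, Sofia 0, Hana 6, Kira 7.
Dana leads with 9 wins (next highest: 8).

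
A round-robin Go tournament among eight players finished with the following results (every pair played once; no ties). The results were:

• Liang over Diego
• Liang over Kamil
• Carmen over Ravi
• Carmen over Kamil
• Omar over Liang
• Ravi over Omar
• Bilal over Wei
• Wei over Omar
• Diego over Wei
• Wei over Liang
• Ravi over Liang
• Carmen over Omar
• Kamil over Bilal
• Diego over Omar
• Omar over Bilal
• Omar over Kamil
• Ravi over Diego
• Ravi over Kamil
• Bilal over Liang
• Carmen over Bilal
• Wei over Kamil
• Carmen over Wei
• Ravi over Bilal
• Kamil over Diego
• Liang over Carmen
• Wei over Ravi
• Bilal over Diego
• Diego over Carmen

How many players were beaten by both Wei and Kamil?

0

Wei beat: Omar, Liang, Kamil, Ravi.
Kamil beat: Diego, Bilal.
No one was beaten by both.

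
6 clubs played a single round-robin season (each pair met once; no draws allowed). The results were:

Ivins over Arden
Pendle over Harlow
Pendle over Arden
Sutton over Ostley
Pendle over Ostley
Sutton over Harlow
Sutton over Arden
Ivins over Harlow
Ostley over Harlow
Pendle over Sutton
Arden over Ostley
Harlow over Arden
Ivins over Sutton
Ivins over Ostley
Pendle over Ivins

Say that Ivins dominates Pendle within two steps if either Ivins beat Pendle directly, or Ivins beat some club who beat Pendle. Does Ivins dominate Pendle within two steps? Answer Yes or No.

Ivins did not beat Pendle directly.
Ivins beat Ostley, Sutton, Harlow, Arden, but each of them lost to Pendle. No two-step path.

No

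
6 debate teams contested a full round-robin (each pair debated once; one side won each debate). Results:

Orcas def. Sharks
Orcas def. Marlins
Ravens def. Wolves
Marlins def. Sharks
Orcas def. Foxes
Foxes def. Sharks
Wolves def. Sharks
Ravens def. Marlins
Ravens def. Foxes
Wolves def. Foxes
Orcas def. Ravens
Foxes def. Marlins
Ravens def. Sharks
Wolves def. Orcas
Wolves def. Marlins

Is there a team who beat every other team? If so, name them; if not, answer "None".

Highest win total is Wolves with 4 (out of 5 possible).
Wolves lost to Ravens, so no team went undefeated.

None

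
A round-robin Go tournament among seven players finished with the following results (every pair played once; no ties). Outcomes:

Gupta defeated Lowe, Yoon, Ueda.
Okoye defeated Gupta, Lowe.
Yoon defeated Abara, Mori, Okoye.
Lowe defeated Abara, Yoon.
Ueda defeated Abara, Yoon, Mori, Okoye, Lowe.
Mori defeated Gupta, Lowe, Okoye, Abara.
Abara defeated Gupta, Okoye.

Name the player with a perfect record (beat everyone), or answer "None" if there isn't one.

None

Highest win total is Ueda with 5 (out of 6 possible).
Ueda lost to Gupta, so no player went undefeated.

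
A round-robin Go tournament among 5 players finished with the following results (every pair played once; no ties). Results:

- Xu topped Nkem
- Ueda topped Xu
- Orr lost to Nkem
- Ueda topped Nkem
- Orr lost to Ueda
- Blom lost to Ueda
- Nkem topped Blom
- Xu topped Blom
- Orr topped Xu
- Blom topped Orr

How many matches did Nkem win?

Nkem's results: beat Orr, Blom; lost to Xu, Ueda.
That is 2 wins.

2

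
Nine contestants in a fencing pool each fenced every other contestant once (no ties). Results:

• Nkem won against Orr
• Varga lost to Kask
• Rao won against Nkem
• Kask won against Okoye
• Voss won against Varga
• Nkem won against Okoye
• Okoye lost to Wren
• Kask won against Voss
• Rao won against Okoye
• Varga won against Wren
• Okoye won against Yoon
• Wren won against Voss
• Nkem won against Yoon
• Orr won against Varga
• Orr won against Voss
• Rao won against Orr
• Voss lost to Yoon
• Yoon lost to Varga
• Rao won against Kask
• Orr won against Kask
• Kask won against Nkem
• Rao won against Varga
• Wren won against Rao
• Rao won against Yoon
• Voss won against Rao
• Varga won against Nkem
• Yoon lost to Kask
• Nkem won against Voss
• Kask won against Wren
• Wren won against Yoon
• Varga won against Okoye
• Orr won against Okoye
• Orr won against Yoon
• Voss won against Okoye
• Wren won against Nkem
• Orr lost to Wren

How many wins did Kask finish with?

6

Kask's results: beat Okoye, Yoon, Nkem, Wren, Varga, Voss; lost to Orr, Rao.
That is 6 wins.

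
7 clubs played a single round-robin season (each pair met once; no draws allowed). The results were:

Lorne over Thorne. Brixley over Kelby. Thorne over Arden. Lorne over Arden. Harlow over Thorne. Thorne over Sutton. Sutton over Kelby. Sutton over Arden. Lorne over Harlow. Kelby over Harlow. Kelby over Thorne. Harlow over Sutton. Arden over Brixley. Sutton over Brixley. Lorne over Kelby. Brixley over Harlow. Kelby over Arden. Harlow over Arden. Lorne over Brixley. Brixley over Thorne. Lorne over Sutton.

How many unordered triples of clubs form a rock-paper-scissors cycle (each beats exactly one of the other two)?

7

Win totals: Lorne 6, Arden 1, Sutton 3, Thorne 2, Harlow 3, Brixley 3, Kelby 3.
A club with w wins dominates both others in C(w,2) triples; summing gives 15 + 0 + 3 + 1 + 3 + 3 + 3 = 28 transitive triples.
Total triples C(7,3) = 35, so cyclic triples = 35 − 28 = 7.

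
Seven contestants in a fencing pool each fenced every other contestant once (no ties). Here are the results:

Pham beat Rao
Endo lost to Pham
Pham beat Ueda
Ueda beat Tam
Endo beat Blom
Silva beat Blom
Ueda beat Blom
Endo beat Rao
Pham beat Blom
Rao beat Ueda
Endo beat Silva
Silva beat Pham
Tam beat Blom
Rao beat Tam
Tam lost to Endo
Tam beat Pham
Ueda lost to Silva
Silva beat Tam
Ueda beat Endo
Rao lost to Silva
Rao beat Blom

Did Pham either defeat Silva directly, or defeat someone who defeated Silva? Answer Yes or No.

Pham did not beat Silva directly.
Pham beat Rao, Ueda, Blom, Endo. Of those, Endo beat Silva.

Yes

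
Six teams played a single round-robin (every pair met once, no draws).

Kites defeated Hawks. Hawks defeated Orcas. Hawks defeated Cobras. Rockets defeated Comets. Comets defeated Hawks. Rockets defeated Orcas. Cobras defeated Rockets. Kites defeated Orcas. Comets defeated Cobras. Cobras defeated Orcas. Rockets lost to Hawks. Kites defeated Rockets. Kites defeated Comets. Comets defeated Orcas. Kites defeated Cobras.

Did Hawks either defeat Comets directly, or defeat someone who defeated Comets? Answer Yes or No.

Hawks did not beat Comets directly.
Hawks beat Rockets, Cobras, Orcas. Of those, Rockets beat Comets.

Yes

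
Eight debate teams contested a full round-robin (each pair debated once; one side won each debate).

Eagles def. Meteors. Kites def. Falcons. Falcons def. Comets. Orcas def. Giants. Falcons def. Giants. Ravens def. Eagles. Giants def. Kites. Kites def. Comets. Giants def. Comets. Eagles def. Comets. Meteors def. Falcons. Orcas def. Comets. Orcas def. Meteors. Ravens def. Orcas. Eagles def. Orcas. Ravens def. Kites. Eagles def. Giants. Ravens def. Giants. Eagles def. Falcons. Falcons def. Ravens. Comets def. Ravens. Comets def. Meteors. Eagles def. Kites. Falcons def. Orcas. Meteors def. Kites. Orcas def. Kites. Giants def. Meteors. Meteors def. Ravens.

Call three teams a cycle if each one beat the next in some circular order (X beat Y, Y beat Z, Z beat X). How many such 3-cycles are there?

Win totals: Orcas 4, Meteors 3, Eagles 6, Kites 2, Giants 3, Ravens 4, Comets 2, Falcons 4.
A team with w wins dominates both others in C(w,2) triples; summing gives 6 + 3 + 15 + 1 + 3 + 6 + 1 + 6 = 41 transitive triples.
Total triples C(8,3) = 56, so cyclic triples = 56 − 41 = 15.

15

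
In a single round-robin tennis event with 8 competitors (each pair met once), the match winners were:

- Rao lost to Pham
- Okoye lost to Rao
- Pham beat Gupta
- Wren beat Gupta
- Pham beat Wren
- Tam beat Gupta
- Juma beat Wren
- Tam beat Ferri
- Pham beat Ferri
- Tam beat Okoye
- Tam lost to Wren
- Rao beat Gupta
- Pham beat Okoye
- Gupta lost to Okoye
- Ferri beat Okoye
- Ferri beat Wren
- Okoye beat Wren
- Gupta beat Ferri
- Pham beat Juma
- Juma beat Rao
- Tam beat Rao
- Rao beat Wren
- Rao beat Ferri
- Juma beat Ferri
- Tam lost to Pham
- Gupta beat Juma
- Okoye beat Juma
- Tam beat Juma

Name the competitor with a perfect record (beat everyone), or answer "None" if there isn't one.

Pham

Pham has 7 wins out of 7 opponents — a perfect record.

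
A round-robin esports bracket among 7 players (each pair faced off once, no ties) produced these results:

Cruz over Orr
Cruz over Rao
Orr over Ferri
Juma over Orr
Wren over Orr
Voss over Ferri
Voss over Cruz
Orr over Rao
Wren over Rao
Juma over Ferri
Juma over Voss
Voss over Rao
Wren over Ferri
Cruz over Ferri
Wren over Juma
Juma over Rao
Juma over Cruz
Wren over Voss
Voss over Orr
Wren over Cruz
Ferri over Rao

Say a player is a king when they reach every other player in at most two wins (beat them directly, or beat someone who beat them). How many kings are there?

Rao cannot reach Cruz, Ferri, Voss, Wren, Juma, Orr in two steps.
Cruz cannot reach Voss, Wren, Juma in two steps.
Ferri cannot reach Cruz, Voss, Wren, Juma, Orr in two steps.
Voss cannot reach Wren, Juma in two steps.
Wren reaches everyone (king).
Juma cannot reach Wren in two steps.
Orr cannot reach Cruz, Voss, Wren, Juma in two steps.
Kings: Wren — 1.

1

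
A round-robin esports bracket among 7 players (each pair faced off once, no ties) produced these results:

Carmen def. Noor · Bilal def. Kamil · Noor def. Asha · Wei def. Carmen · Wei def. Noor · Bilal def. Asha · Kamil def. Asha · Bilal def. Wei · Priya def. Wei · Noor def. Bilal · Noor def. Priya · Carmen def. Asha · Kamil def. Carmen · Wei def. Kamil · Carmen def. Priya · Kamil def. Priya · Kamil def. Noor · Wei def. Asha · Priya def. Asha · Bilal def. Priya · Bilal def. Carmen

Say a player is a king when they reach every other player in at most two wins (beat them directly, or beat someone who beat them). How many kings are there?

4

Wei reaches everyone (king).
Kamil reaches everyone (king).
Priya cannot reach Bilal in two steps.
Asha cannot reach Wei, Kamil, Priya, Bilal, Carmen, Noor in two steps.
Bilal reaches everyone (king).
Carmen cannot reach Kamil in two steps.
Noor reaches everyone (king).
Kings: Wei, Kamil, Bilal, Noor — 4.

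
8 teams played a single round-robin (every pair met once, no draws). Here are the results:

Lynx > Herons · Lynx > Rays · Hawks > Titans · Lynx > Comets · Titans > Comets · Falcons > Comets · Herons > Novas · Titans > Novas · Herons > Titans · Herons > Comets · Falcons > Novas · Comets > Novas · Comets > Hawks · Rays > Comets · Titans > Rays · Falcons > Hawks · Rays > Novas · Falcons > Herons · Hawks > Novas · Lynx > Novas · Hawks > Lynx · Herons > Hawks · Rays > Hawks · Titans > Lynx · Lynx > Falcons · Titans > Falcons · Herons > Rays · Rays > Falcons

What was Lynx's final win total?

5

Lynx's results: beat Falcons, Rays, Comets, Herons, Novas; lost to Titans, Hawks.
That is 5 wins.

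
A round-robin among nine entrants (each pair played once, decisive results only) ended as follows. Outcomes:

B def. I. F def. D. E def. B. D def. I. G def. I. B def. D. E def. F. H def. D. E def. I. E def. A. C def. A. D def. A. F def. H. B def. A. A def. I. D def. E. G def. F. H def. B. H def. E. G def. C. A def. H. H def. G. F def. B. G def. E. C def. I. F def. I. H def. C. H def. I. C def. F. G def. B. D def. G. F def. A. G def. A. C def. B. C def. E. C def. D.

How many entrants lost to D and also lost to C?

3

D beat: A, E, G, I.
C beat: A, B, D, E, F, I.
Both beat: A, E, I — 3.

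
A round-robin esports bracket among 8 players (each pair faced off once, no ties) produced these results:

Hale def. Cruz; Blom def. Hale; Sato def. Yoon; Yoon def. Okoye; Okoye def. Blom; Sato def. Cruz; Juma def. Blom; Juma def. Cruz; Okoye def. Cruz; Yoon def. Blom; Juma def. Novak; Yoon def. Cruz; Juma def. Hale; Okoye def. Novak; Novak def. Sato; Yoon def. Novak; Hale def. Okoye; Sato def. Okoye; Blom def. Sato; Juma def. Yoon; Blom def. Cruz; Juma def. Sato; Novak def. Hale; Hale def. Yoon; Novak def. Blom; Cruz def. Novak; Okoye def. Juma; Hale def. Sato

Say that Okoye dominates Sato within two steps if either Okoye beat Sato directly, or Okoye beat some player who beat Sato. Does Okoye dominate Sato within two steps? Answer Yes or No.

Okoye did not beat Sato directly.
Okoye beat Novak, Cruz, Blom, Juma. Of those, Novak beat Sato.

Yes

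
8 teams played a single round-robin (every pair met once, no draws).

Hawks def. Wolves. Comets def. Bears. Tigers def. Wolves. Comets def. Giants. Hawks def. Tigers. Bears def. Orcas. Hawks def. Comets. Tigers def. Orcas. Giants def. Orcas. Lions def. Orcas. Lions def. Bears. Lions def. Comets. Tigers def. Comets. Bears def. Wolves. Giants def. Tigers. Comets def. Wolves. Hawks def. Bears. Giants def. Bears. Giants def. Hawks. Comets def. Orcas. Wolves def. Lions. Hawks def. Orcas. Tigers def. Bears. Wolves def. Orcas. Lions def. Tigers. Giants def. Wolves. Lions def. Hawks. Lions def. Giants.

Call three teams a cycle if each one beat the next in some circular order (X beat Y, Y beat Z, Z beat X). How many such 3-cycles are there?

7

Win totals: Hawks 5, Wolves 2, Comets 4, Bears 2, Tigers 4, Orcas 0, Lions 6, Giants 5.
A team with w wins dominates both others in C(w,2) triples; summing gives 10 + 1 + 6 + 1 + 6 + 0 + 15 + 10 = 49 transitive triples.
Total triples C(8,3) = 56, so cyclic triples = 56 − 49 = 7.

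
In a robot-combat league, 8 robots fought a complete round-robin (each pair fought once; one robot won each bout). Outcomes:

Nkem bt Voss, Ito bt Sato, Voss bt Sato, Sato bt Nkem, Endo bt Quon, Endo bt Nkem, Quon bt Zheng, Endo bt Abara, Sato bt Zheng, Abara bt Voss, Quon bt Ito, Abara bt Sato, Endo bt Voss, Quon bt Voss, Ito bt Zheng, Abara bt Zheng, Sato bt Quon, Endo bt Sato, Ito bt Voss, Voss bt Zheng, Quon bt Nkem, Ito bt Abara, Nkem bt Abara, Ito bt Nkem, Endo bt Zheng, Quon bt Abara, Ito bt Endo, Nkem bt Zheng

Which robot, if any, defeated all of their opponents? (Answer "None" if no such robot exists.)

None

Highest win total is Ito with 6 (out of 7 possible).
Ito lost to Quon, so no robot went undefeated.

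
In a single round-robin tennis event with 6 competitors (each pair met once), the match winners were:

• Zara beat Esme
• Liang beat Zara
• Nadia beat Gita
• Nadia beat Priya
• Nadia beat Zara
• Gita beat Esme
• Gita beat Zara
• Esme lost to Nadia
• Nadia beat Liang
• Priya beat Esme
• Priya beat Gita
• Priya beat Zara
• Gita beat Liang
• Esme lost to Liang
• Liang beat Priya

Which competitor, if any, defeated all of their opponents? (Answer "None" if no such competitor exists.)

Nadia

Nadia has 5 wins out of 5 opponents — a perfect record.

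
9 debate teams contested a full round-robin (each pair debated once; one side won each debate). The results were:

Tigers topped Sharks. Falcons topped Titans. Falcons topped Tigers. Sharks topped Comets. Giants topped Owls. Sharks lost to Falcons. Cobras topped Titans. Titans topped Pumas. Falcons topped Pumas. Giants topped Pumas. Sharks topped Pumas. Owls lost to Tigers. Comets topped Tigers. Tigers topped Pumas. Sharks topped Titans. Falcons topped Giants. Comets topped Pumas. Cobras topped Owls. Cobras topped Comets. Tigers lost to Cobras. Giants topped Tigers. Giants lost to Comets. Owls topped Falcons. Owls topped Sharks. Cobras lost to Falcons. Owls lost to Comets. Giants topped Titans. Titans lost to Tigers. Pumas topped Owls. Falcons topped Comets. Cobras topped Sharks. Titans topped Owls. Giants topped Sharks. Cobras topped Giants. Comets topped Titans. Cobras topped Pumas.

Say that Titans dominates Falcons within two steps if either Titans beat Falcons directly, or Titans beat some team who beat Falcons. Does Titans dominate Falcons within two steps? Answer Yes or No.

Titans did not beat Falcons directly.
Titans beat Owls, Pumas. Of those, Owls beat Falcons.

Yes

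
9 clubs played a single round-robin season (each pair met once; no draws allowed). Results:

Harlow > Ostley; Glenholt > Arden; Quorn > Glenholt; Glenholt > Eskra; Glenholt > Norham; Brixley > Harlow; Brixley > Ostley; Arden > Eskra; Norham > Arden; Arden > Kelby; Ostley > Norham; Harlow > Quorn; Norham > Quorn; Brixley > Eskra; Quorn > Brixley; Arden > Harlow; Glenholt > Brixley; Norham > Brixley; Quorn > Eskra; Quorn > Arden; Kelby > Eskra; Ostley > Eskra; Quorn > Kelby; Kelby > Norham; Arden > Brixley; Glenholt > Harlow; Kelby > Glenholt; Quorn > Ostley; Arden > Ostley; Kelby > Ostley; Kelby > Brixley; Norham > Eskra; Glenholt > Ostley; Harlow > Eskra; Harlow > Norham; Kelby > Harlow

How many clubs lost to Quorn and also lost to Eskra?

0

Quorn beat: Arden, Kelby, Glenholt, Eskra, Brixley, Ostley.
Eskra beat: no one.
No one was beaten by both.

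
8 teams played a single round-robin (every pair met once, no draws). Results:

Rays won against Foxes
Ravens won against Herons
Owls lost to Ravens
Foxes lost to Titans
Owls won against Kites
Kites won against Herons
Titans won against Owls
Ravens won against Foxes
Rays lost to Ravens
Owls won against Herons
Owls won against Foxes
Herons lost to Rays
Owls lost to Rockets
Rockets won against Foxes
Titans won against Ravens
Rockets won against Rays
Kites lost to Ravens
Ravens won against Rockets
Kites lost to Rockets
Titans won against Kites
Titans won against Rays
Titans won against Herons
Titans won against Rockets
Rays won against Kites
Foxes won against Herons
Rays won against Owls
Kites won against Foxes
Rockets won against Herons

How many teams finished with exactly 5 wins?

Win totals: Owls 3, Kites 2, Ravens 6, Herons 0, Foxes 1, Rockets 5, Rays 4, Titans 7.
Exactly 5: Rockets — 1 team.

1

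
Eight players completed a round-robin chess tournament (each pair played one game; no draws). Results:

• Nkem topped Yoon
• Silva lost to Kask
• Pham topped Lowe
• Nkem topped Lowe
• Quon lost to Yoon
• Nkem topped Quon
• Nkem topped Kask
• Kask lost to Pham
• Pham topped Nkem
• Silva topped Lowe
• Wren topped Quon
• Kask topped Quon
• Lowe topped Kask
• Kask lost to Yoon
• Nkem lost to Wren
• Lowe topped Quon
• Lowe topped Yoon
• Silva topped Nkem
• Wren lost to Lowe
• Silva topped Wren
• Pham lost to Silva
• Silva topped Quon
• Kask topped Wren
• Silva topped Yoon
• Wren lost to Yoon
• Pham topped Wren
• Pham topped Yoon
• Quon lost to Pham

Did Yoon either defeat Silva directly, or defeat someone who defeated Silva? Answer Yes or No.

Yes

Yoon did not beat Silva directly.
Yoon beat Quon, Kask, Wren. Of those, Kask beat Silva.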